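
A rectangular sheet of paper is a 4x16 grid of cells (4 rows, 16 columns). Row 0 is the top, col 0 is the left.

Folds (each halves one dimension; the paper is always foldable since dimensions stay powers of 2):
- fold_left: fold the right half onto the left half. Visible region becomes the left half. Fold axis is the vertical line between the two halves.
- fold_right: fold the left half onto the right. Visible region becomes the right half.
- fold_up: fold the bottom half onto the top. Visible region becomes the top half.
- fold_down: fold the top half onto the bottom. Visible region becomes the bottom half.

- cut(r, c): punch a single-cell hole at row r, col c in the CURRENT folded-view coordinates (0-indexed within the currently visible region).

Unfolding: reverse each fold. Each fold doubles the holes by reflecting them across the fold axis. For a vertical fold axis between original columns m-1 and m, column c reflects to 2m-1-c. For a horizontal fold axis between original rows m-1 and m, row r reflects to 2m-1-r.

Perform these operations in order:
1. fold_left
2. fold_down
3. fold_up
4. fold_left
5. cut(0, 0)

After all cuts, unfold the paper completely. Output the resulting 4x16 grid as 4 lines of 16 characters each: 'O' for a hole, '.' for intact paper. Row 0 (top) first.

Op 1 fold_left: fold axis v@8; visible region now rows[0,4) x cols[0,8) = 4x8
Op 2 fold_down: fold axis h@2; visible region now rows[2,4) x cols[0,8) = 2x8
Op 3 fold_up: fold axis h@3; visible region now rows[2,3) x cols[0,8) = 1x8
Op 4 fold_left: fold axis v@4; visible region now rows[2,3) x cols[0,4) = 1x4
Op 5 cut(0, 0): punch at orig (2,0); cuts so far [(2, 0)]; region rows[2,3) x cols[0,4) = 1x4
Unfold 1 (reflect across v@4): 2 holes -> [(2, 0), (2, 7)]
Unfold 2 (reflect across h@3): 4 holes -> [(2, 0), (2, 7), (3, 0), (3, 7)]
Unfold 3 (reflect across h@2): 8 holes -> [(0, 0), (0, 7), (1, 0), (1, 7), (2, 0), (2, 7), (3, 0), (3, 7)]
Unfold 4 (reflect across v@8): 16 holes -> [(0, 0), (0, 7), (0, 8), (0, 15), (1, 0), (1, 7), (1, 8), (1, 15), (2, 0), (2, 7), (2, 8), (2, 15), (3, 0), (3, 7), (3, 8), (3, 15)]

Answer: O......OO......O
O......OO......O
O......OO......O
O......OO......O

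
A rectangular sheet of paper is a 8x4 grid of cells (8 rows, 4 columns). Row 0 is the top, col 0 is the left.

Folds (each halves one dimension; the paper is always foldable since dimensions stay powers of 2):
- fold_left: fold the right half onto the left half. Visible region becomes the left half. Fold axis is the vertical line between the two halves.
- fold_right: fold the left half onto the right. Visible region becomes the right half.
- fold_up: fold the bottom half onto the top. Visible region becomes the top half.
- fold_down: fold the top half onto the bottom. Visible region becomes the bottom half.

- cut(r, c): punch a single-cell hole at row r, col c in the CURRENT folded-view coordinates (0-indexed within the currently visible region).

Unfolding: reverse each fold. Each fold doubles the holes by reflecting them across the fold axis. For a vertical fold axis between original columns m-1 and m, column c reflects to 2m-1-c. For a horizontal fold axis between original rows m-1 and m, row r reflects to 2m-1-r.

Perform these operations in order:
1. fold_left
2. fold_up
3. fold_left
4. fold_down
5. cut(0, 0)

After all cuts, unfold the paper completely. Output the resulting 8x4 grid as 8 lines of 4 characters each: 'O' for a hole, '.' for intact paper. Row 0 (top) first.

Op 1 fold_left: fold axis v@2; visible region now rows[0,8) x cols[0,2) = 8x2
Op 2 fold_up: fold axis h@4; visible region now rows[0,4) x cols[0,2) = 4x2
Op 3 fold_left: fold axis v@1; visible region now rows[0,4) x cols[0,1) = 4x1
Op 4 fold_down: fold axis h@2; visible region now rows[2,4) x cols[0,1) = 2x1
Op 5 cut(0, 0): punch at orig (2,0); cuts so far [(2, 0)]; region rows[2,4) x cols[0,1) = 2x1
Unfold 1 (reflect across h@2): 2 holes -> [(1, 0), (2, 0)]
Unfold 2 (reflect across v@1): 4 holes -> [(1, 0), (1, 1), (2, 0), (2, 1)]
Unfold 3 (reflect across h@4): 8 holes -> [(1, 0), (1, 1), (2, 0), (2, 1), (5, 0), (5, 1), (6, 0), (6, 1)]
Unfold 4 (reflect across v@2): 16 holes -> [(1, 0), (1, 1), (1, 2), (1, 3), (2, 0), (2, 1), (2, 2), (2, 3), (5, 0), (5, 1), (5, 2), (5, 3), (6, 0), (6, 1), (6, 2), (6, 3)]

Answer: ....
OOOO
OOOO
....
....
OOOO
OOOO
....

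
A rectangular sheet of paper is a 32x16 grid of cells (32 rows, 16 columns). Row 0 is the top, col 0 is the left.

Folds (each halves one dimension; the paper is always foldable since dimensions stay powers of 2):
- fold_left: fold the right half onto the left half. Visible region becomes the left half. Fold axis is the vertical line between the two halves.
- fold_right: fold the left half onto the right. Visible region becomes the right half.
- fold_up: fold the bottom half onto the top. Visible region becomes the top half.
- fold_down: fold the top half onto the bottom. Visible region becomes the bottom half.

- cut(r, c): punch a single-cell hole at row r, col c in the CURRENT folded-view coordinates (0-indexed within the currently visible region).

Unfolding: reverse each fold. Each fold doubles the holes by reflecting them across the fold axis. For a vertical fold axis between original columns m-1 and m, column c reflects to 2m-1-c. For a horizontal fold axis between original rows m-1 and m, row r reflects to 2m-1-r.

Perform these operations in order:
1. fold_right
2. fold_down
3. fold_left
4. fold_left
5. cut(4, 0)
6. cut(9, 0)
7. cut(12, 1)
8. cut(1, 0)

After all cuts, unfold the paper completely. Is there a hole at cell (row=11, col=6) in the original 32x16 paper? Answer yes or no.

Answer: no

Derivation:
Op 1 fold_right: fold axis v@8; visible region now rows[0,32) x cols[8,16) = 32x8
Op 2 fold_down: fold axis h@16; visible region now rows[16,32) x cols[8,16) = 16x8
Op 3 fold_left: fold axis v@12; visible region now rows[16,32) x cols[8,12) = 16x4
Op 4 fold_left: fold axis v@10; visible region now rows[16,32) x cols[8,10) = 16x2
Op 5 cut(4, 0): punch at orig (20,8); cuts so far [(20, 8)]; region rows[16,32) x cols[8,10) = 16x2
Op 6 cut(9, 0): punch at orig (25,8); cuts so far [(20, 8), (25, 8)]; region rows[16,32) x cols[8,10) = 16x2
Op 7 cut(12, 1): punch at orig (28,9); cuts so far [(20, 8), (25, 8), (28, 9)]; region rows[16,32) x cols[8,10) = 16x2
Op 8 cut(1, 0): punch at orig (17,8); cuts so far [(17, 8), (20, 8), (25, 8), (28, 9)]; region rows[16,32) x cols[8,10) = 16x2
Unfold 1 (reflect across v@10): 8 holes -> [(17, 8), (17, 11), (20, 8), (20, 11), (25, 8), (25, 11), (28, 9), (28, 10)]
Unfold 2 (reflect across v@12): 16 holes -> [(17, 8), (17, 11), (17, 12), (17, 15), (20, 8), (20, 11), (20, 12), (20, 15), (25, 8), (25, 11), (25, 12), (25, 15), (28, 9), (28, 10), (28, 13), (28, 14)]
Unfold 3 (reflect across h@16): 32 holes -> [(3, 9), (3, 10), (3, 13), (3, 14), (6, 8), (6, 11), (6, 12), (6, 15), (11, 8), (11, 11), (11, 12), (11, 15), (14, 8), (14, 11), (14, 12), (14, 15), (17, 8), (17, 11), (17, 12), (17, 15), (20, 8), (20, 11), (20, 12), (20, 15), (25, 8), (25, 11), (25, 12), (25, 15), (28, 9), (28, 10), (28, 13), (28, 14)]
Unfold 4 (reflect across v@8): 64 holes -> [(3, 1), (3, 2), (3, 5), (3, 6), (3, 9), (3, 10), (3, 13), (3, 14), (6, 0), (6, 3), (6, 4), (6, 7), (6, 8), (6, 11), (6, 12), (6, 15), (11, 0), (11, 3), (11, 4), (11, 7), (11, 8), (11, 11), (11, 12), (11, 15), (14, 0), (14, 3), (14, 4), (14, 7), (14, 8), (14, 11), (14, 12), (14, 15), (17, 0), (17, 3), (17, 4), (17, 7), (17, 8), (17, 11), (17, 12), (17, 15), (20, 0), (20, 3), (20, 4), (20, 7), (20, 8), (20, 11), (20, 12), (20, 15), (25, 0), (25, 3), (25, 4), (25, 7), (25, 8), (25, 11), (25, 12), (25, 15), (28, 1), (28, 2), (28, 5), (28, 6), (28, 9), (28, 10), (28, 13), (28, 14)]
Holes: [(3, 1), (3, 2), (3, 5), (3, 6), (3, 9), (3, 10), (3, 13), (3, 14), (6, 0), (6, 3), (6, 4), (6, 7), (6, 8), (6, 11), (6, 12), (6, 15), (11, 0), (11, 3), (11, 4), (11, 7), (11, 8), (11, 11), (11, 12), (11, 15), (14, 0), (14, 3), (14, 4), (14, 7), (14, 8), (14, 11), (14, 12), (14, 15), (17, 0), (17, 3), (17, 4), (17, 7), (17, 8), (17, 11), (17, 12), (17, 15), (20, 0), (20, 3), (20, 4), (20, 7), (20, 8), (20, 11), (20, 12), (20, 15), (25, 0), (25, 3), (25, 4), (25, 7), (25, 8), (25, 11), (25, 12), (25, 15), (28, 1), (28, 2), (28, 5), (28, 6), (28, 9), (28, 10), (28, 13), (28, 14)]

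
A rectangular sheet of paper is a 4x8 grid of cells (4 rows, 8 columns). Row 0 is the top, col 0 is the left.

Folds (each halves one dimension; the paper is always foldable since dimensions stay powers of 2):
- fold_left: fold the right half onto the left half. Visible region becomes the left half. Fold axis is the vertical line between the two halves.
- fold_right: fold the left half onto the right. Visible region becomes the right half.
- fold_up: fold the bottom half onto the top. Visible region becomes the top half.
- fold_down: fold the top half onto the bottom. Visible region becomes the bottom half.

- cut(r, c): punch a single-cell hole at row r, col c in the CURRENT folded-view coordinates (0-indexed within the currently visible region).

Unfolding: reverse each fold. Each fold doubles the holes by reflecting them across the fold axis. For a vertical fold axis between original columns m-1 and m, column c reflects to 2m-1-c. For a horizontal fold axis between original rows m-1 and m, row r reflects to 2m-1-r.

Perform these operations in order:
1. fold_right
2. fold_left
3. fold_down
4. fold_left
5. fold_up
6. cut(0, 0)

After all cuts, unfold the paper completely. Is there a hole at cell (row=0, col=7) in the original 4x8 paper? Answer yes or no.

Op 1 fold_right: fold axis v@4; visible region now rows[0,4) x cols[4,8) = 4x4
Op 2 fold_left: fold axis v@6; visible region now rows[0,4) x cols[4,6) = 4x2
Op 3 fold_down: fold axis h@2; visible region now rows[2,4) x cols[4,6) = 2x2
Op 4 fold_left: fold axis v@5; visible region now rows[2,4) x cols[4,5) = 2x1
Op 5 fold_up: fold axis h@3; visible region now rows[2,3) x cols[4,5) = 1x1
Op 6 cut(0, 0): punch at orig (2,4); cuts so far [(2, 4)]; region rows[2,3) x cols[4,5) = 1x1
Unfold 1 (reflect across h@3): 2 holes -> [(2, 4), (3, 4)]
Unfold 2 (reflect across v@5): 4 holes -> [(2, 4), (2, 5), (3, 4), (3, 5)]
Unfold 3 (reflect across h@2): 8 holes -> [(0, 4), (0, 5), (1, 4), (1, 5), (2, 4), (2, 5), (3, 4), (3, 5)]
Unfold 4 (reflect across v@6): 16 holes -> [(0, 4), (0, 5), (0, 6), (0, 7), (1, 4), (1, 5), (1, 6), (1, 7), (2, 4), (2, 5), (2, 6), (2, 7), (3, 4), (3, 5), (3, 6), (3, 7)]
Unfold 5 (reflect across v@4): 32 holes -> [(0, 0), (0, 1), (0, 2), (0, 3), (0, 4), (0, 5), (0, 6), (0, 7), (1, 0), (1, 1), (1, 2), (1, 3), (1, 4), (1, 5), (1, 6), (1, 7), (2, 0), (2, 1), (2, 2), (2, 3), (2, 4), (2, 5), (2, 6), (2, 7), (3, 0), (3, 1), (3, 2), (3, 3), (3, 4), (3, 5), (3, 6), (3, 7)]
Holes: [(0, 0), (0, 1), (0, 2), (0, 3), (0, 4), (0, 5), (0, 6), (0, 7), (1, 0), (1, 1), (1, 2), (1, 3), (1, 4), (1, 5), (1, 6), (1, 7), (2, 0), (2, 1), (2, 2), (2, 3), (2, 4), (2, 5), (2, 6), (2, 7), (3, 0), (3, 1), (3, 2), (3, 3), (3, 4), (3, 5), (3, 6), (3, 7)]

Answer: yes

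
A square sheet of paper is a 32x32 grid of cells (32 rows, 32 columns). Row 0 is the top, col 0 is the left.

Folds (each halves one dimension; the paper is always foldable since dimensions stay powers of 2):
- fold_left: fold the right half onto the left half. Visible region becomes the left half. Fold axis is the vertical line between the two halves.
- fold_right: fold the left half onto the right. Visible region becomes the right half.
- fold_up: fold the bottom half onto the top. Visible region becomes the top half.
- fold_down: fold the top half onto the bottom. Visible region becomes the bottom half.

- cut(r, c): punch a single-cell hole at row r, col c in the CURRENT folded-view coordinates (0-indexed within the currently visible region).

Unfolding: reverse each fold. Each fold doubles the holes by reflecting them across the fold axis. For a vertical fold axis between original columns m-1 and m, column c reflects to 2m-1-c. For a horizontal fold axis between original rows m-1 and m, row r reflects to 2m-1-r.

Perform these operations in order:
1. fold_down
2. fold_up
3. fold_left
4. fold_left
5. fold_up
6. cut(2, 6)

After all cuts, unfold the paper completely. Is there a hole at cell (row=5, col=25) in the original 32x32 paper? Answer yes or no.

Op 1 fold_down: fold axis h@16; visible region now rows[16,32) x cols[0,32) = 16x32
Op 2 fold_up: fold axis h@24; visible region now rows[16,24) x cols[0,32) = 8x32
Op 3 fold_left: fold axis v@16; visible region now rows[16,24) x cols[0,16) = 8x16
Op 4 fold_left: fold axis v@8; visible region now rows[16,24) x cols[0,8) = 8x8
Op 5 fold_up: fold axis h@20; visible region now rows[16,20) x cols[0,8) = 4x8
Op 6 cut(2, 6): punch at orig (18,6); cuts so far [(18, 6)]; region rows[16,20) x cols[0,8) = 4x8
Unfold 1 (reflect across h@20): 2 holes -> [(18, 6), (21, 6)]
Unfold 2 (reflect across v@8): 4 holes -> [(18, 6), (18, 9), (21, 6), (21, 9)]
Unfold 3 (reflect across v@16): 8 holes -> [(18, 6), (18, 9), (18, 22), (18, 25), (21, 6), (21, 9), (21, 22), (21, 25)]
Unfold 4 (reflect across h@24): 16 holes -> [(18, 6), (18, 9), (18, 22), (18, 25), (21, 6), (21, 9), (21, 22), (21, 25), (26, 6), (26, 9), (26, 22), (26, 25), (29, 6), (29, 9), (29, 22), (29, 25)]
Unfold 5 (reflect across h@16): 32 holes -> [(2, 6), (2, 9), (2, 22), (2, 25), (5, 6), (5, 9), (5, 22), (5, 25), (10, 6), (10, 9), (10, 22), (10, 25), (13, 6), (13, 9), (13, 22), (13, 25), (18, 6), (18, 9), (18, 22), (18, 25), (21, 6), (21, 9), (21, 22), (21, 25), (26, 6), (26, 9), (26, 22), (26, 25), (29, 6), (29, 9), (29, 22), (29, 25)]
Holes: [(2, 6), (2, 9), (2, 22), (2, 25), (5, 6), (5, 9), (5, 22), (5, 25), (10, 6), (10, 9), (10, 22), (10, 25), (13, 6), (13, 9), (13, 22), (13, 25), (18, 6), (18, 9), (18, 22), (18, 25), (21, 6), (21, 9), (21, 22), (21, 25), (26, 6), (26, 9), (26, 22), (26, 25), (29, 6), (29, 9), (29, 22), (29, 25)]

Answer: yes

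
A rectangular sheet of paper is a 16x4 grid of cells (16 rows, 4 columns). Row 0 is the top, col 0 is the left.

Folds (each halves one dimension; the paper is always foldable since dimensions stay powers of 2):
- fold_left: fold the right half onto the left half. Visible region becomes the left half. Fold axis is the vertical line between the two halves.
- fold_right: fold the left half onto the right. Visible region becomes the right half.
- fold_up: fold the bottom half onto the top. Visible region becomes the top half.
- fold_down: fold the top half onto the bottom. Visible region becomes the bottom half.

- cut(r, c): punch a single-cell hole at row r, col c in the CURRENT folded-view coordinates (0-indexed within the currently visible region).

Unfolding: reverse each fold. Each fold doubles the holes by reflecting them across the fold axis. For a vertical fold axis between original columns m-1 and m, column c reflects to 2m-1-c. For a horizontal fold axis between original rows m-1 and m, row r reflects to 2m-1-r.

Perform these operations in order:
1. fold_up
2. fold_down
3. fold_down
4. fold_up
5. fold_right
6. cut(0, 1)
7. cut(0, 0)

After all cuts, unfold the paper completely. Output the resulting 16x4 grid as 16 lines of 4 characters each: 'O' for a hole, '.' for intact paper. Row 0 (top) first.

Op 1 fold_up: fold axis h@8; visible region now rows[0,8) x cols[0,4) = 8x4
Op 2 fold_down: fold axis h@4; visible region now rows[4,8) x cols[0,4) = 4x4
Op 3 fold_down: fold axis h@6; visible region now rows[6,8) x cols[0,4) = 2x4
Op 4 fold_up: fold axis h@7; visible region now rows[6,7) x cols[0,4) = 1x4
Op 5 fold_right: fold axis v@2; visible region now rows[6,7) x cols[2,4) = 1x2
Op 6 cut(0, 1): punch at orig (6,3); cuts so far [(6, 3)]; region rows[6,7) x cols[2,4) = 1x2
Op 7 cut(0, 0): punch at orig (6,2); cuts so far [(6, 2), (6, 3)]; region rows[6,7) x cols[2,4) = 1x2
Unfold 1 (reflect across v@2): 4 holes -> [(6, 0), (6, 1), (6, 2), (6, 3)]
Unfold 2 (reflect across h@7): 8 holes -> [(6, 0), (6, 1), (6, 2), (6, 3), (7, 0), (7, 1), (7, 2), (7, 3)]
Unfold 3 (reflect across h@6): 16 holes -> [(4, 0), (4, 1), (4, 2), (4, 3), (5, 0), (5, 1), (5, 2), (5, 3), (6, 0), (6, 1), (6, 2), (6, 3), (7, 0), (7, 1), (7, 2), (7, 3)]
Unfold 4 (reflect across h@4): 32 holes -> [(0, 0), (0, 1), (0, 2), (0, 3), (1, 0), (1, 1), (1, 2), (1, 3), (2, 0), (2, 1), (2, 2), (2, 3), (3, 0), (3, 1), (3, 2), (3, 3), (4, 0), (4, 1), (4, 2), (4, 3), (5, 0), (5, 1), (5, 2), (5, 3), (6, 0), (6, 1), (6, 2), (6, 3), (7, 0), (7, 1), (7, 2), (7, 3)]
Unfold 5 (reflect across h@8): 64 holes -> [(0, 0), (0, 1), (0, 2), (0, 3), (1, 0), (1, 1), (1, 2), (1, 3), (2, 0), (2, 1), (2, 2), (2, 3), (3, 0), (3, 1), (3, 2), (3, 3), (4, 0), (4, 1), (4, 2), (4, 3), (5, 0), (5, 1), (5, 2), (5, 3), (6, 0), (6, 1), (6, 2), (6, 3), (7, 0), (7, 1), (7, 2), (7, 3), (8, 0), (8, 1), (8, 2), (8, 3), (9, 0), (9, 1), (9, 2), (9, 3), (10, 0), (10, 1), (10, 2), (10, 3), (11, 0), (11, 1), (11, 2), (11, 3), (12, 0), (12, 1), (12, 2), (12, 3), (13, 0), (13, 1), (13, 2), (13, 3), (14, 0), (14, 1), (14, 2), (14, 3), (15, 0), (15, 1), (15, 2), (15, 3)]

Answer: OOOO
OOOO
OOOO
OOOO
OOOO
OOOO
OOOO
OOOO
OOOO
OOOO
OOOO
OOOO
OOOO
OOOO
OOOO
OOOO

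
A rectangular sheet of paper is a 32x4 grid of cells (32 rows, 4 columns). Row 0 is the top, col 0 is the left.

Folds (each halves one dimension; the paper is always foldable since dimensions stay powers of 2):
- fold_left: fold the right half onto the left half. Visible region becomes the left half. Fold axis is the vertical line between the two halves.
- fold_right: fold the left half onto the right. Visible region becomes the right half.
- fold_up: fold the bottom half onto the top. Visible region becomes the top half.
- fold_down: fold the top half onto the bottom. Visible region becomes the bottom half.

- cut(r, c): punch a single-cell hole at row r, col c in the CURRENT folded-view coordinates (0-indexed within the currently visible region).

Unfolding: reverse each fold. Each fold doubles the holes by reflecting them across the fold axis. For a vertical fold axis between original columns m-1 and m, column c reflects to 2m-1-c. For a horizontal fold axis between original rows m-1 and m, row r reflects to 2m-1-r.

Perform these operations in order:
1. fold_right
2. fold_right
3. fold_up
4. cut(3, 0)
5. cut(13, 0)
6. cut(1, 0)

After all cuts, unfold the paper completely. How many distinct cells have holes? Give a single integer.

Answer: 24

Derivation:
Op 1 fold_right: fold axis v@2; visible region now rows[0,32) x cols[2,4) = 32x2
Op 2 fold_right: fold axis v@3; visible region now rows[0,32) x cols[3,4) = 32x1
Op 3 fold_up: fold axis h@16; visible region now rows[0,16) x cols[3,4) = 16x1
Op 4 cut(3, 0): punch at orig (3,3); cuts so far [(3, 3)]; region rows[0,16) x cols[3,4) = 16x1
Op 5 cut(13, 0): punch at orig (13,3); cuts so far [(3, 3), (13, 3)]; region rows[0,16) x cols[3,4) = 16x1
Op 6 cut(1, 0): punch at orig (1,3); cuts so far [(1, 3), (3, 3), (13, 3)]; region rows[0,16) x cols[3,4) = 16x1
Unfold 1 (reflect across h@16): 6 holes -> [(1, 3), (3, 3), (13, 3), (18, 3), (28, 3), (30, 3)]
Unfold 2 (reflect across v@3): 12 holes -> [(1, 2), (1, 3), (3, 2), (3, 3), (13, 2), (13, 3), (18, 2), (18, 3), (28, 2), (28, 3), (30, 2), (30, 3)]
Unfold 3 (reflect across v@2): 24 holes -> [(1, 0), (1, 1), (1, 2), (1, 3), (3, 0), (3, 1), (3, 2), (3, 3), (13, 0), (13, 1), (13, 2), (13, 3), (18, 0), (18, 1), (18, 2), (18, 3), (28, 0), (28, 1), (28, 2), (28, 3), (30, 0), (30, 1), (30, 2), (30, 3)]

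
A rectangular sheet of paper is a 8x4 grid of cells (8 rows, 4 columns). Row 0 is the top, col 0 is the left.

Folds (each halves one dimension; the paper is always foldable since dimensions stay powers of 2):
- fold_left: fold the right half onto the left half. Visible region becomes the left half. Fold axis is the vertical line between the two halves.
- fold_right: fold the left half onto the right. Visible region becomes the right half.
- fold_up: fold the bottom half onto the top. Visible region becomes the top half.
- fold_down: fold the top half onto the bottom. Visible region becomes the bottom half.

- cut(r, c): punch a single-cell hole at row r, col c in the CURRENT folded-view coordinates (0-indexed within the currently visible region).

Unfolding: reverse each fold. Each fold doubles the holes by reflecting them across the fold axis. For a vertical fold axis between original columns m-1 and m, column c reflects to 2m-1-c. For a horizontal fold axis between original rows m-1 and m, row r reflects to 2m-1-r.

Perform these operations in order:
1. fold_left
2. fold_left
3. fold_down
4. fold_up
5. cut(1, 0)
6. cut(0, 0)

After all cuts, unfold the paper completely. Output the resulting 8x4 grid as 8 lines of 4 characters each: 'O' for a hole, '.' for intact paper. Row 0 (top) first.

Answer: OOOO
OOOO
OOOO
OOOO
OOOO
OOOO
OOOO
OOOO

Derivation:
Op 1 fold_left: fold axis v@2; visible region now rows[0,8) x cols[0,2) = 8x2
Op 2 fold_left: fold axis v@1; visible region now rows[0,8) x cols[0,1) = 8x1
Op 3 fold_down: fold axis h@4; visible region now rows[4,8) x cols[0,1) = 4x1
Op 4 fold_up: fold axis h@6; visible region now rows[4,6) x cols[0,1) = 2x1
Op 5 cut(1, 0): punch at orig (5,0); cuts so far [(5, 0)]; region rows[4,6) x cols[0,1) = 2x1
Op 6 cut(0, 0): punch at orig (4,0); cuts so far [(4, 0), (5, 0)]; region rows[4,6) x cols[0,1) = 2x1
Unfold 1 (reflect across h@6): 4 holes -> [(4, 0), (5, 0), (6, 0), (7, 0)]
Unfold 2 (reflect across h@4): 8 holes -> [(0, 0), (1, 0), (2, 0), (3, 0), (4, 0), (5, 0), (6, 0), (7, 0)]
Unfold 3 (reflect across v@1): 16 holes -> [(0, 0), (0, 1), (1, 0), (1, 1), (2, 0), (2, 1), (3, 0), (3, 1), (4, 0), (4, 1), (5, 0), (5, 1), (6, 0), (6, 1), (7, 0), (7, 1)]
Unfold 4 (reflect across v@2): 32 holes -> [(0, 0), (0, 1), (0, 2), (0, 3), (1, 0), (1, 1), (1, 2), (1, 3), (2, 0), (2, 1), (2, 2), (2, 3), (3, 0), (3, 1), (3, 2), (3, 3), (4, 0), (4, 1), (4, 2), (4, 3), (5, 0), (5, 1), (5, 2), (5, 3), (6, 0), (6, 1), (6, 2), (6, 3), (7, 0), (7, 1), (7, 2), (7, 3)]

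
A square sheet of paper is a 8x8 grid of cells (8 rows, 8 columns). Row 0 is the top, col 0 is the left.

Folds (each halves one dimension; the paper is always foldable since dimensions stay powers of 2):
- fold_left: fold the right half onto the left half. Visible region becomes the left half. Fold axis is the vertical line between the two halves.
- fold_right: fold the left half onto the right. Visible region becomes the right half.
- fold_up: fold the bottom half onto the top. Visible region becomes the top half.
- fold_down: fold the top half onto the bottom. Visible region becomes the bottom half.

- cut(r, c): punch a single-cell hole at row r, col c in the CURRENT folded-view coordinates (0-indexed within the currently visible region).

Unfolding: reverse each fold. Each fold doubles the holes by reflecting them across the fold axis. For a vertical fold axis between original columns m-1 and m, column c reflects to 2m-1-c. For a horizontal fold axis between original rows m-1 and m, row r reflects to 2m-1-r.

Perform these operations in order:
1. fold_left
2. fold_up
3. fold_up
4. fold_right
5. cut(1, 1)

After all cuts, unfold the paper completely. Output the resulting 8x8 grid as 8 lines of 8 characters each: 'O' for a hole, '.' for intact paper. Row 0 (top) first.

Op 1 fold_left: fold axis v@4; visible region now rows[0,8) x cols[0,4) = 8x4
Op 2 fold_up: fold axis h@4; visible region now rows[0,4) x cols[0,4) = 4x4
Op 3 fold_up: fold axis h@2; visible region now rows[0,2) x cols[0,4) = 2x4
Op 4 fold_right: fold axis v@2; visible region now rows[0,2) x cols[2,4) = 2x2
Op 5 cut(1, 1): punch at orig (1,3); cuts so far [(1, 3)]; region rows[0,2) x cols[2,4) = 2x2
Unfold 1 (reflect across v@2): 2 holes -> [(1, 0), (1, 3)]
Unfold 2 (reflect across h@2): 4 holes -> [(1, 0), (1, 3), (2, 0), (2, 3)]
Unfold 3 (reflect across h@4): 8 holes -> [(1, 0), (1, 3), (2, 0), (2, 3), (5, 0), (5, 3), (6, 0), (6, 3)]
Unfold 4 (reflect across v@4): 16 holes -> [(1, 0), (1, 3), (1, 4), (1, 7), (2, 0), (2, 3), (2, 4), (2, 7), (5, 0), (5, 3), (5, 4), (5, 7), (6, 0), (6, 3), (6, 4), (6, 7)]

Answer: ........
O..OO..O
O..OO..O
........
........
O..OO..O
O..OO..O
........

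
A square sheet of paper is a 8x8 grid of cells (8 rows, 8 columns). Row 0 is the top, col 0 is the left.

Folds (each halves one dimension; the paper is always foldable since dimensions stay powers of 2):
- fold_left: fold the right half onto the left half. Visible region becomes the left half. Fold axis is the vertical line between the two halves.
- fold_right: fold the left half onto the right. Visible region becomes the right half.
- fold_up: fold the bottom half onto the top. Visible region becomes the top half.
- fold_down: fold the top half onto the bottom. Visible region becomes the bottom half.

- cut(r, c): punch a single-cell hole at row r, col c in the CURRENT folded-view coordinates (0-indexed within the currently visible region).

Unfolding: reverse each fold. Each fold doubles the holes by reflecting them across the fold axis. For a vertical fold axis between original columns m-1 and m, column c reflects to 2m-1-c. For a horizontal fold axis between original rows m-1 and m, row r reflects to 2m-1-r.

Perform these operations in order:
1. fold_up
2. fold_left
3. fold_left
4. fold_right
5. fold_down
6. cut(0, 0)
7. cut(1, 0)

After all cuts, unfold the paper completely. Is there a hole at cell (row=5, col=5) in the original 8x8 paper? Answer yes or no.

Op 1 fold_up: fold axis h@4; visible region now rows[0,4) x cols[0,8) = 4x8
Op 2 fold_left: fold axis v@4; visible region now rows[0,4) x cols[0,4) = 4x4
Op 3 fold_left: fold axis v@2; visible region now rows[0,4) x cols[0,2) = 4x2
Op 4 fold_right: fold axis v@1; visible region now rows[0,4) x cols[1,2) = 4x1
Op 5 fold_down: fold axis h@2; visible region now rows[2,4) x cols[1,2) = 2x1
Op 6 cut(0, 0): punch at orig (2,1); cuts so far [(2, 1)]; region rows[2,4) x cols[1,2) = 2x1
Op 7 cut(1, 0): punch at orig (3,1); cuts so far [(2, 1), (3, 1)]; region rows[2,4) x cols[1,2) = 2x1
Unfold 1 (reflect across h@2): 4 holes -> [(0, 1), (1, 1), (2, 1), (3, 1)]
Unfold 2 (reflect across v@1): 8 holes -> [(0, 0), (0, 1), (1, 0), (1, 1), (2, 0), (2, 1), (3, 0), (3, 1)]
Unfold 3 (reflect across v@2): 16 holes -> [(0, 0), (0, 1), (0, 2), (0, 3), (1, 0), (1, 1), (1, 2), (1, 3), (2, 0), (2, 1), (2, 2), (2, 3), (3, 0), (3, 1), (3, 2), (3, 3)]
Unfold 4 (reflect across v@4): 32 holes -> [(0, 0), (0, 1), (0, 2), (0, 3), (0, 4), (0, 5), (0, 6), (0, 7), (1, 0), (1, 1), (1, 2), (1, 3), (1, 4), (1, 5), (1, 6), (1, 7), (2, 0), (2, 1), (2, 2), (2, 3), (2, 4), (2, 5), (2, 6), (2, 7), (3, 0), (3, 1), (3, 2), (3, 3), (3, 4), (3, 5), (3, 6), (3, 7)]
Unfold 5 (reflect across h@4): 64 holes -> [(0, 0), (0, 1), (0, 2), (0, 3), (0, 4), (0, 5), (0, 6), (0, 7), (1, 0), (1, 1), (1, 2), (1, 3), (1, 4), (1, 5), (1, 6), (1, 7), (2, 0), (2, 1), (2, 2), (2, 3), (2, 4), (2, 5), (2, 6), (2, 7), (3, 0), (3, 1), (3, 2), (3, 3), (3, 4), (3, 5), (3, 6), (3, 7), (4, 0), (4, 1), (4, 2), (4, 3), (4, 4), (4, 5), (4, 6), (4, 7), (5, 0), (5, 1), (5, 2), (5, 3), (5, 4), (5, 5), (5, 6), (5, 7), (6, 0), (6, 1), (6, 2), (6, 3), (6, 4), (6, 5), (6, 6), (6, 7), (7, 0), (7, 1), (7, 2), (7, 3), (7, 4), (7, 5), (7, 6), (7, 7)]
Holes: [(0, 0), (0, 1), (0, 2), (0, 3), (0, 4), (0, 5), (0, 6), (0, 7), (1, 0), (1, 1), (1, 2), (1, 3), (1, 4), (1, 5), (1, 6), (1, 7), (2, 0), (2, 1), (2, 2), (2, 3), (2, 4), (2, 5), (2, 6), (2, 7), (3, 0), (3, 1), (3, 2), (3, 3), (3, 4), (3, 5), (3, 6), (3, 7), (4, 0), (4, 1), (4, 2), (4, 3), (4, 4), (4, 5), (4, 6), (4, 7), (5, 0), (5, 1), (5, 2), (5, 3), (5, 4), (5, 5), (5, 6), (5, 7), (6, 0), (6, 1), (6, 2), (6, 3), (6, 4), (6, 5), (6, 6), (6, 7), (7, 0), (7, 1), (7, 2), (7, 3), (7, 4), (7, 5), (7, 6), (7, 7)]

Answer: yes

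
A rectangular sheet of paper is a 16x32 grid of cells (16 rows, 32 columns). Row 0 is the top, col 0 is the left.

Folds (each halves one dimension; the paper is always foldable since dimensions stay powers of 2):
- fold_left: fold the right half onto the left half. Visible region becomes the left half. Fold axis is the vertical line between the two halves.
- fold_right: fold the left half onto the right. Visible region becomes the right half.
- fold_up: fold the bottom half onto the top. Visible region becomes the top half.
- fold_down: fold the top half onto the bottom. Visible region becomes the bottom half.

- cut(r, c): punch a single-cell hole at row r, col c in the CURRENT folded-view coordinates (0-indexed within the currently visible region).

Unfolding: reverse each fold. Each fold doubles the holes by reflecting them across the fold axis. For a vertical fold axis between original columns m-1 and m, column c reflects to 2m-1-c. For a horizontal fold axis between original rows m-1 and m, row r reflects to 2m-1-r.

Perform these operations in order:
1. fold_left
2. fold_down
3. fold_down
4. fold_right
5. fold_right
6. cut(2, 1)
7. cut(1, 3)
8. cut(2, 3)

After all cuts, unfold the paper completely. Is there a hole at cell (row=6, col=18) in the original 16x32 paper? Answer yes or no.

Op 1 fold_left: fold axis v@16; visible region now rows[0,16) x cols[0,16) = 16x16
Op 2 fold_down: fold axis h@8; visible region now rows[8,16) x cols[0,16) = 8x16
Op 3 fold_down: fold axis h@12; visible region now rows[12,16) x cols[0,16) = 4x16
Op 4 fold_right: fold axis v@8; visible region now rows[12,16) x cols[8,16) = 4x8
Op 5 fold_right: fold axis v@12; visible region now rows[12,16) x cols[12,16) = 4x4
Op 6 cut(2, 1): punch at orig (14,13); cuts so far [(14, 13)]; region rows[12,16) x cols[12,16) = 4x4
Op 7 cut(1, 3): punch at orig (13,15); cuts so far [(13, 15), (14, 13)]; region rows[12,16) x cols[12,16) = 4x4
Op 8 cut(2, 3): punch at orig (14,15); cuts so far [(13, 15), (14, 13), (14, 15)]; region rows[12,16) x cols[12,16) = 4x4
Unfold 1 (reflect across v@12): 6 holes -> [(13, 8), (13, 15), (14, 8), (14, 10), (14, 13), (14, 15)]
Unfold 2 (reflect across v@8): 12 holes -> [(13, 0), (13, 7), (13, 8), (13, 15), (14, 0), (14, 2), (14, 5), (14, 7), (14, 8), (14, 10), (14, 13), (14, 15)]
Unfold 3 (reflect across h@12): 24 holes -> [(9, 0), (9, 2), (9, 5), (9, 7), (9, 8), (9, 10), (9, 13), (9, 15), (10, 0), (10, 7), (10, 8), (10, 15), (13, 0), (13, 7), (13, 8), (13, 15), (14, 0), (14, 2), (14, 5), (14, 7), (14, 8), (14, 10), (14, 13), (14, 15)]
Unfold 4 (reflect across h@8): 48 holes -> [(1, 0), (1, 2), (1, 5), (1, 7), (1, 8), (1, 10), (1, 13), (1, 15), (2, 0), (2, 7), (2, 8), (2, 15), (5, 0), (5, 7), (5, 8), (5, 15), (6, 0), (6, 2), (6, 5), (6, 7), (6, 8), (6, 10), (6, 13), (6, 15), (9, 0), (9, 2), (9, 5), (9, 7), (9, 8), (9, 10), (9, 13), (9, 15), (10, 0), (10, 7), (10, 8), (10, 15), (13, 0), (13, 7), (13, 8), (13, 15), (14, 0), (14, 2), (14, 5), (14, 7), (14, 8), (14, 10), (14, 13), (14, 15)]
Unfold 5 (reflect across v@16): 96 holes -> [(1, 0), (1, 2), (1, 5), (1, 7), (1, 8), (1, 10), (1, 13), (1, 15), (1, 16), (1, 18), (1, 21), (1, 23), (1, 24), (1, 26), (1, 29), (1, 31), (2, 0), (2, 7), (2, 8), (2, 15), (2, 16), (2, 23), (2, 24), (2, 31), (5, 0), (5, 7), (5, 8), (5, 15), (5, 16), (5, 23), (5, 24), (5, 31), (6, 0), (6, 2), (6, 5), (6, 7), (6, 8), (6, 10), (6, 13), (6, 15), (6, 16), (6, 18), (6, 21), (6, 23), (6, 24), (6, 26), (6, 29), (6, 31), (9, 0), (9, 2), (9, 5), (9, 7), (9, 8), (9, 10), (9, 13), (9, 15), (9, 16), (9, 18), (9, 21), (9, 23), (9, 24), (9, 26), (9, 29), (9, 31), (10, 0), (10, 7), (10, 8), (10, 15), (10, 16), (10, 23), (10, 24), (10, 31), (13, 0), (13, 7), (13, 8), (13, 15), (13, 16), (13, 23), (13, 24), (13, 31), (14, 0), (14, 2), (14, 5), (14, 7), (14, 8), (14, 10), (14, 13), (14, 15), (14, 16), (14, 18), (14, 21), (14, 23), (14, 24), (14, 26), (14, 29), (14, 31)]
Holes: [(1, 0), (1, 2), (1, 5), (1, 7), (1, 8), (1, 10), (1, 13), (1, 15), (1, 16), (1, 18), (1, 21), (1, 23), (1, 24), (1, 26), (1, 29), (1, 31), (2, 0), (2, 7), (2, 8), (2, 15), (2, 16), (2, 23), (2, 24), (2, 31), (5, 0), (5, 7), (5, 8), (5, 15), (5, 16), (5, 23), (5, 24), (5, 31), (6, 0), (6, 2), (6, 5), (6, 7), (6, 8), (6, 10), (6, 13), (6, 15), (6, 16), (6, 18), (6, 21), (6, 23), (6, 24), (6, 26), (6, 29), (6, 31), (9, 0), (9, 2), (9, 5), (9, 7), (9, 8), (9, 10), (9, 13), (9, 15), (9, 16), (9, 18), (9, 21), (9, 23), (9, 24), (9, 26), (9, 29), (9, 31), (10, 0), (10, 7), (10, 8), (10, 15), (10, 16), (10, 23), (10, 24), (10, 31), (13, 0), (13, 7), (13, 8), (13, 15), (13, 16), (13, 23), (13, 24), (13, 31), (14, 0), (14, 2), (14, 5), (14, 7), (14, 8), (14, 10), (14, 13), (14, 15), (14, 16), (14, 18), (14, 21), (14, 23), (14, 24), (14, 26), (14, 29), (14, 31)]

Answer: yes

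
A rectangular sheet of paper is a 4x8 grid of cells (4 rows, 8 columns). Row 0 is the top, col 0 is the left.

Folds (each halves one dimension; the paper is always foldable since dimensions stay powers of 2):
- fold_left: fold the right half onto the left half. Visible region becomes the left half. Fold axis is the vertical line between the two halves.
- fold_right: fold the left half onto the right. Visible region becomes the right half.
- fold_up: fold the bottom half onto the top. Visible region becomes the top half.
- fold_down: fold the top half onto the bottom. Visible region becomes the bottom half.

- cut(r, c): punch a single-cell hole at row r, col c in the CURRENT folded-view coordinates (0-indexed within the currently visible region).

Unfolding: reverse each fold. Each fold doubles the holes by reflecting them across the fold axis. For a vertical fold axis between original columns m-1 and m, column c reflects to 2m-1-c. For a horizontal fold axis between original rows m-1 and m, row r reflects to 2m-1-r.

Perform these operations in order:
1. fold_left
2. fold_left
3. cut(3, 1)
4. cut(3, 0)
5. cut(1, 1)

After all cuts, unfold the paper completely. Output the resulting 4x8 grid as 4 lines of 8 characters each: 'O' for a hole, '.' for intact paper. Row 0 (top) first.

Op 1 fold_left: fold axis v@4; visible region now rows[0,4) x cols[0,4) = 4x4
Op 2 fold_left: fold axis v@2; visible region now rows[0,4) x cols[0,2) = 4x2
Op 3 cut(3, 1): punch at orig (3,1); cuts so far [(3, 1)]; region rows[0,4) x cols[0,2) = 4x2
Op 4 cut(3, 0): punch at orig (3,0); cuts so far [(3, 0), (3, 1)]; region rows[0,4) x cols[0,2) = 4x2
Op 5 cut(1, 1): punch at orig (1,1); cuts so far [(1, 1), (3, 0), (3, 1)]; region rows[0,4) x cols[0,2) = 4x2
Unfold 1 (reflect across v@2): 6 holes -> [(1, 1), (1, 2), (3, 0), (3, 1), (3, 2), (3, 3)]
Unfold 2 (reflect across v@4): 12 holes -> [(1, 1), (1, 2), (1, 5), (1, 6), (3, 0), (3, 1), (3, 2), (3, 3), (3, 4), (3, 5), (3, 6), (3, 7)]

Answer: ........
.OO..OO.
........
OOOOOOOO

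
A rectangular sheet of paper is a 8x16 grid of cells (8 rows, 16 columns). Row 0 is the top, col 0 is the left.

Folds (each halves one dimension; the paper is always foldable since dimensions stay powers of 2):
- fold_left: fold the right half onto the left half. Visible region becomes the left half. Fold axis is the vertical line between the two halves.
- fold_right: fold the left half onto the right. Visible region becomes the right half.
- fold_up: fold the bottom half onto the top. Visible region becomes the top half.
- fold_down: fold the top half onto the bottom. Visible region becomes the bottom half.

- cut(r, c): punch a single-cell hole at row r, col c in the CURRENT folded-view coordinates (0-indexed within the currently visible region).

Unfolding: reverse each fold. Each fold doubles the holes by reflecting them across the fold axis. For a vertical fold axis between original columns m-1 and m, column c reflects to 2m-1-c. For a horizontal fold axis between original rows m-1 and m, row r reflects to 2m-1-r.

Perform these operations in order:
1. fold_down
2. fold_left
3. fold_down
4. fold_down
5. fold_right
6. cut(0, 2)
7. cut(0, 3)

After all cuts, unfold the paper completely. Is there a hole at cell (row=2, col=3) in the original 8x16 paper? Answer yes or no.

Op 1 fold_down: fold axis h@4; visible region now rows[4,8) x cols[0,16) = 4x16
Op 2 fold_left: fold axis v@8; visible region now rows[4,8) x cols[0,8) = 4x8
Op 3 fold_down: fold axis h@6; visible region now rows[6,8) x cols[0,8) = 2x8
Op 4 fold_down: fold axis h@7; visible region now rows[7,8) x cols[0,8) = 1x8
Op 5 fold_right: fold axis v@4; visible region now rows[7,8) x cols[4,8) = 1x4
Op 6 cut(0, 2): punch at orig (7,6); cuts so far [(7, 6)]; region rows[7,8) x cols[4,8) = 1x4
Op 7 cut(0, 3): punch at orig (7,7); cuts so far [(7, 6), (7, 7)]; region rows[7,8) x cols[4,8) = 1x4
Unfold 1 (reflect across v@4): 4 holes -> [(7, 0), (7, 1), (7, 6), (7, 7)]
Unfold 2 (reflect across h@7): 8 holes -> [(6, 0), (6, 1), (6, 6), (6, 7), (7, 0), (7, 1), (7, 6), (7, 7)]
Unfold 3 (reflect across h@6): 16 holes -> [(4, 0), (4, 1), (4, 6), (4, 7), (5, 0), (5, 1), (5, 6), (5, 7), (6, 0), (6, 1), (6, 6), (6, 7), (7, 0), (7, 1), (7, 6), (7, 7)]
Unfold 4 (reflect across v@8): 32 holes -> [(4, 0), (4, 1), (4, 6), (4, 7), (4, 8), (4, 9), (4, 14), (4, 15), (5, 0), (5, 1), (5, 6), (5, 7), (5, 8), (5, 9), (5, 14), (5, 15), (6, 0), (6, 1), (6, 6), (6, 7), (6, 8), (6, 9), (6, 14), (6, 15), (7, 0), (7, 1), (7, 6), (7, 7), (7, 8), (7, 9), (7, 14), (7, 15)]
Unfold 5 (reflect across h@4): 64 holes -> [(0, 0), (0, 1), (0, 6), (0, 7), (0, 8), (0, 9), (0, 14), (0, 15), (1, 0), (1, 1), (1, 6), (1, 7), (1, 8), (1, 9), (1, 14), (1, 15), (2, 0), (2, 1), (2, 6), (2, 7), (2, 8), (2, 9), (2, 14), (2, 15), (3, 0), (3, 1), (3, 6), (3, 7), (3, 8), (3, 9), (3, 14), (3, 15), (4, 0), (4, 1), (4, 6), (4, 7), (4, 8), (4, 9), (4, 14), (4, 15), (5, 0), (5, 1), (5, 6), (5, 7), (5, 8), (5, 9), (5, 14), (5, 15), (6, 0), (6, 1), (6, 6), (6, 7), (6, 8), (6, 9), (6, 14), (6, 15), (7, 0), (7, 1), (7, 6), (7, 7), (7, 8), (7, 9), (7, 14), (7, 15)]
Holes: [(0, 0), (0, 1), (0, 6), (0, 7), (0, 8), (0, 9), (0, 14), (0, 15), (1, 0), (1, 1), (1, 6), (1, 7), (1, 8), (1, 9), (1, 14), (1, 15), (2, 0), (2, 1), (2, 6), (2, 7), (2, 8), (2, 9), (2, 14), (2, 15), (3, 0), (3, 1), (3, 6), (3, 7), (3, 8), (3, 9), (3, 14), (3, 15), (4, 0), (4, 1), (4, 6), (4, 7), (4, 8), (4, 9), (4, 14), (4, 15), (5, 0), (5, 1), (5, 6), (5, 7), (5, 8), (5, 9), (5, 14), (5, 15), (6, 0), (6, 1), (6, 6), (6, 7), (6, 8), (6, 9), (6, 14), (6, 15), (7, 0), (7, 1), (7, 6), (7, 7), (7, 8), (7, 9), (7, 14), (7, 15)]

Answer: no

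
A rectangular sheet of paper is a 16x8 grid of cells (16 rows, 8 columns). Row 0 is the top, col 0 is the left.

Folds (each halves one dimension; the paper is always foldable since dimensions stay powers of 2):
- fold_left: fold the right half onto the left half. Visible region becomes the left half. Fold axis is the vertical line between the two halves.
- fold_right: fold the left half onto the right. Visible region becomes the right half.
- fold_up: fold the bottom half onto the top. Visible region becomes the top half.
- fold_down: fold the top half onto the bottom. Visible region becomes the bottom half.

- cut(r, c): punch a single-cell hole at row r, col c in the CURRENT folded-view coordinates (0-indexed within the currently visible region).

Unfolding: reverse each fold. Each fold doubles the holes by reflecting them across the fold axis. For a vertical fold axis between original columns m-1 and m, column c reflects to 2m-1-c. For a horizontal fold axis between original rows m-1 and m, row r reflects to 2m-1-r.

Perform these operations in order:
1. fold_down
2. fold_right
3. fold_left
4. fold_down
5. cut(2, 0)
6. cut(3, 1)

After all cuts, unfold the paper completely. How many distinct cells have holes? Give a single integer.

Op 1 fold_down: fold axis h@8; visible region now rows[8,16) x cols[0,8) = 8x8
Op 2 fold_right: fold axis v@4; visible region now rows[8,16) x cols[4,8) = 8x4
Op 3 fold_left: fold axis v@6; visible region now rows[8,16) x cols[4,6) = 8x2
Op 4 fold_down: fold axis h@12; visible region now rows[12,16) x cols[4,6) = 4x2
Op 5 cut(2, 0): punch at orig (14,4); cuts so far [(14, 4)]; region rows[12,16) x cols[4,6) = 4x2
Op 6 cut(3, 1): punch at orig (15,5); cuts so far [(14, 4), (15, 5)]; region rows[12,16) x cols[4,6) = 4x2
Unfold 1 (reflect across h@12): 4 holes -> [(8, 5), (9, 4), (14, 4), (15, 5)]
Unfold 2 (reflect across v@6): 8 holes -> [(8, 5), (8, 6), (9, 4), (9, 7), (14, 4), (14, 7), (15, 5), (15, 6)]
Unfold 3 (reflect across v@4): 16 holes -> [(8, 1), (8, 2), (8, 5), (8, 6), (9, 0), (9, 3), (9, 4), (9, 7), (14, 0), (14, 3), (14, 4), (14, 7), (15, 1), (15, 2), (15, 5), (15, 6)]
Unfold 4 (reflect across h@8): 32 holes -> [(0, 1), (0, 2), (0, 5), (0, 6), (1, 0), (1, 3), (1, 4), (1, 7), (6, 0), (6, 3), (6, 4), (6, 7), (7, 1), (7, 2), (7, 5), (7, 6), (8, 1), (8, 2), (8, 5), (8, 6), (9, 0), (9, 3), (9, 4), (9, 7), (14, 0), (14, 3), (14, 4), (14, 7), (15, 1), (15, 2), (15, 5), (15, 6)]

Answer: 32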